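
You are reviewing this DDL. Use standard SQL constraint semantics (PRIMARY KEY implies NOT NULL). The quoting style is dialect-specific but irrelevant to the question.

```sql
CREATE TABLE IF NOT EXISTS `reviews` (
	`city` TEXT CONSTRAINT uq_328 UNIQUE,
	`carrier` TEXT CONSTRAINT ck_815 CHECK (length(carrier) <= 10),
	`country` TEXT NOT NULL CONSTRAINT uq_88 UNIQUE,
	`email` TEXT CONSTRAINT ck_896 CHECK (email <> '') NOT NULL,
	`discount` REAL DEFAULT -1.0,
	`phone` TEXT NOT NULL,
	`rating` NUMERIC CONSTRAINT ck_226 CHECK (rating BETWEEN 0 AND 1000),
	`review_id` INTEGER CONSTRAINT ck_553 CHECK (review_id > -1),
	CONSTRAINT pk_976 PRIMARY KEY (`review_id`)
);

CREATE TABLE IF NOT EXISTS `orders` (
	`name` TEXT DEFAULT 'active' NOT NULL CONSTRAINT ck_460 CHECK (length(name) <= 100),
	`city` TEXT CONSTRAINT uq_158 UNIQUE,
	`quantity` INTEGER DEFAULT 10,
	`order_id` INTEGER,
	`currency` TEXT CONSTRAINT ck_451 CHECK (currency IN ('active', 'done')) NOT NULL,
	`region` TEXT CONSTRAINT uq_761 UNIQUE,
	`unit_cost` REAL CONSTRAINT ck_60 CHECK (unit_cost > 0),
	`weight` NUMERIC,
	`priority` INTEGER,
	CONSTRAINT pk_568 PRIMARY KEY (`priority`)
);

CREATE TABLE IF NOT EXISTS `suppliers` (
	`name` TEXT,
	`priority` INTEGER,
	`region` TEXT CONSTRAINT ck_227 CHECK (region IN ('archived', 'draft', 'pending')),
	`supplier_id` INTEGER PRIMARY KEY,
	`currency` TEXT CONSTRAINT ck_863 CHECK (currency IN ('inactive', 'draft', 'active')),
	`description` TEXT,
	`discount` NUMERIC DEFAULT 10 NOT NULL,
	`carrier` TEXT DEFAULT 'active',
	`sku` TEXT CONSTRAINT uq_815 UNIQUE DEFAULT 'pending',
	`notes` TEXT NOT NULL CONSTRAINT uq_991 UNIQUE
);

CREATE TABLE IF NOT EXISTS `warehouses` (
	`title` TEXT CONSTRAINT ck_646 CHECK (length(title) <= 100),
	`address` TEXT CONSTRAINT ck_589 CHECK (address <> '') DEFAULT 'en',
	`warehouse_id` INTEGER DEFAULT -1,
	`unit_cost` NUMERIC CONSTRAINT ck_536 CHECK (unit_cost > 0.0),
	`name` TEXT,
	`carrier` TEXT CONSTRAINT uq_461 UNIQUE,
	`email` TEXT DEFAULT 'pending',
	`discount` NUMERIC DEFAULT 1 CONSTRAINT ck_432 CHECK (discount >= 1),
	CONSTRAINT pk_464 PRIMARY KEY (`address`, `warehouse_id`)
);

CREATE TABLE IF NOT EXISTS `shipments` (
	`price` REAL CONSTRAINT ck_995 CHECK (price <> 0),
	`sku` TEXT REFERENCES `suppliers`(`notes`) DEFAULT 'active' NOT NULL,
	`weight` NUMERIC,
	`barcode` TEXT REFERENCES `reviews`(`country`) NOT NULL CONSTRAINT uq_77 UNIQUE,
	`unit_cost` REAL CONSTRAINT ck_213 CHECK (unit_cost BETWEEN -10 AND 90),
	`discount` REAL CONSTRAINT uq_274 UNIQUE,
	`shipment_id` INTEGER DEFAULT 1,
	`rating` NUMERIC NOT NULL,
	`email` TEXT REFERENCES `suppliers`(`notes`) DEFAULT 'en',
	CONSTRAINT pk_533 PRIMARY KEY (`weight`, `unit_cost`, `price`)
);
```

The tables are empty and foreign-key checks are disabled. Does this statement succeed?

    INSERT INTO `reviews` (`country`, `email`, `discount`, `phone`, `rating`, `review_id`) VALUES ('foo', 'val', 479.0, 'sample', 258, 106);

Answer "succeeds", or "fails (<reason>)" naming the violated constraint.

NOT NULL columns: country is supplied; email is supplied; phone is supplied; review_id is supplied.
CHECK constraints: 'val' satisfies (email <> ''); 258 satisfies (rating BETWEEN 0 AND 1000); 106 satisfies (review_id > -1).
No constraint is violated.

succeeds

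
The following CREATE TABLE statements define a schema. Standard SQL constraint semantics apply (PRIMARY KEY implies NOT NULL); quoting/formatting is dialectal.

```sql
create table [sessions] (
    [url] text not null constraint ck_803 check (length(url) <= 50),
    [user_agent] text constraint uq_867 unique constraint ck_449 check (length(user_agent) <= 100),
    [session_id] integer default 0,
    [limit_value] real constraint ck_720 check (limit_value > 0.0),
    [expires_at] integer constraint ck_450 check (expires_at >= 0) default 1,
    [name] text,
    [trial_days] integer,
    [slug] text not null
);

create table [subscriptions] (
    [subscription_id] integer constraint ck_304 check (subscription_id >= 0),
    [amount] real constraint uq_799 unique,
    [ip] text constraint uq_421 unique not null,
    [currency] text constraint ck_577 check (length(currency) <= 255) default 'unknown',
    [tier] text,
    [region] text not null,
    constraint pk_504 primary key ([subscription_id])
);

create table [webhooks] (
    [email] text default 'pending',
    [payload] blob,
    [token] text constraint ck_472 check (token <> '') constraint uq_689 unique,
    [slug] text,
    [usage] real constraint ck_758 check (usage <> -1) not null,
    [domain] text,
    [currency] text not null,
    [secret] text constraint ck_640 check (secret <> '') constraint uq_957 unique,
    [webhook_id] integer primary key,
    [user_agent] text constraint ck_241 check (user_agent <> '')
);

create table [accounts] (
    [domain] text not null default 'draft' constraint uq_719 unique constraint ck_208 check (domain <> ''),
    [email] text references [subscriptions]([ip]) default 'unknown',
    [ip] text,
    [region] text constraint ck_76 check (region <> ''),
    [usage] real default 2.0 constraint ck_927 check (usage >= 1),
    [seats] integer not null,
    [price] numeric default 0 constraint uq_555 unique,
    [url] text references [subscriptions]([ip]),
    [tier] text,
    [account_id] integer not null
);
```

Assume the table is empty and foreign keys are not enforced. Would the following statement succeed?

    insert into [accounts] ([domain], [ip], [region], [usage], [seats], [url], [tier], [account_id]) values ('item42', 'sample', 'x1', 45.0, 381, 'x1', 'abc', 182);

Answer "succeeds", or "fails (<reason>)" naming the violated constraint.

NOT NULL columns: account_id is supplied; domain is supplied; seats is supplied.
CHECK constraints: 'item42' satisfies (domain <> ''); 'x1' satisfies (region <> ''); 45.0 satisfies (usage >= 1).
No constraint is violated.

succeeds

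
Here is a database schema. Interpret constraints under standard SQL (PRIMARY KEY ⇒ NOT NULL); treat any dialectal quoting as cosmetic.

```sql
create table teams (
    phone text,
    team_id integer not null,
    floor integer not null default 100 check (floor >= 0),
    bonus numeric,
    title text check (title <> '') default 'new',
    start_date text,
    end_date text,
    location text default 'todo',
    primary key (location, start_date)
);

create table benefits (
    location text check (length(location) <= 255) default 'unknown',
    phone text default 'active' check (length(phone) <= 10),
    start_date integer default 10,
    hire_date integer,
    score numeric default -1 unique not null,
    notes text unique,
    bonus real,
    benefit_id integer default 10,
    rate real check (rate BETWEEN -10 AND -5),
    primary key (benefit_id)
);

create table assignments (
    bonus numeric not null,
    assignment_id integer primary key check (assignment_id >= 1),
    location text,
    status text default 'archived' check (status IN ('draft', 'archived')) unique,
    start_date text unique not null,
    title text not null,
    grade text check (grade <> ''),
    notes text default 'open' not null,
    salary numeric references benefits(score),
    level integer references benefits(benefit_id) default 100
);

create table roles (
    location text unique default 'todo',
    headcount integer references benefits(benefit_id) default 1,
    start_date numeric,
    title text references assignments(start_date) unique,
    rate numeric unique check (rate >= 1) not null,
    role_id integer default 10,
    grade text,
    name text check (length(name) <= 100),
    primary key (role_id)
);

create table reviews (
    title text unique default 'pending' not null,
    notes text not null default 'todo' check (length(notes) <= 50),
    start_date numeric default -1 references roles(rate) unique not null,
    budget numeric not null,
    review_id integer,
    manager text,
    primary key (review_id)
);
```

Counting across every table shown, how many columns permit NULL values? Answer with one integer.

teams: 4 nullable (phone, bonus, title, end_date — PK (location, start_date) and explicit NOT NULL columns excluded).
benefits: 7 nullable (location, phone, start_date, hire_date, notes, bonus, rate — PK (benefit_id) and explicit NOT NULL columns excluded).
assignments: 5 nullable (location, status, grade, salary, level — PK (assignment_id) and explicit NOT NULL columns excluded).
roles: 6 nullable (location, headcount, start_date, title, grade, name — PK (role_id) and explicit NOT NULL columns excluded).
reviews: 1 nullable (manager — PK (review_id) and explicit NOT NULL columns excluded).
Total: 4 + 7 + 5 + 6 + 1 = 23.

23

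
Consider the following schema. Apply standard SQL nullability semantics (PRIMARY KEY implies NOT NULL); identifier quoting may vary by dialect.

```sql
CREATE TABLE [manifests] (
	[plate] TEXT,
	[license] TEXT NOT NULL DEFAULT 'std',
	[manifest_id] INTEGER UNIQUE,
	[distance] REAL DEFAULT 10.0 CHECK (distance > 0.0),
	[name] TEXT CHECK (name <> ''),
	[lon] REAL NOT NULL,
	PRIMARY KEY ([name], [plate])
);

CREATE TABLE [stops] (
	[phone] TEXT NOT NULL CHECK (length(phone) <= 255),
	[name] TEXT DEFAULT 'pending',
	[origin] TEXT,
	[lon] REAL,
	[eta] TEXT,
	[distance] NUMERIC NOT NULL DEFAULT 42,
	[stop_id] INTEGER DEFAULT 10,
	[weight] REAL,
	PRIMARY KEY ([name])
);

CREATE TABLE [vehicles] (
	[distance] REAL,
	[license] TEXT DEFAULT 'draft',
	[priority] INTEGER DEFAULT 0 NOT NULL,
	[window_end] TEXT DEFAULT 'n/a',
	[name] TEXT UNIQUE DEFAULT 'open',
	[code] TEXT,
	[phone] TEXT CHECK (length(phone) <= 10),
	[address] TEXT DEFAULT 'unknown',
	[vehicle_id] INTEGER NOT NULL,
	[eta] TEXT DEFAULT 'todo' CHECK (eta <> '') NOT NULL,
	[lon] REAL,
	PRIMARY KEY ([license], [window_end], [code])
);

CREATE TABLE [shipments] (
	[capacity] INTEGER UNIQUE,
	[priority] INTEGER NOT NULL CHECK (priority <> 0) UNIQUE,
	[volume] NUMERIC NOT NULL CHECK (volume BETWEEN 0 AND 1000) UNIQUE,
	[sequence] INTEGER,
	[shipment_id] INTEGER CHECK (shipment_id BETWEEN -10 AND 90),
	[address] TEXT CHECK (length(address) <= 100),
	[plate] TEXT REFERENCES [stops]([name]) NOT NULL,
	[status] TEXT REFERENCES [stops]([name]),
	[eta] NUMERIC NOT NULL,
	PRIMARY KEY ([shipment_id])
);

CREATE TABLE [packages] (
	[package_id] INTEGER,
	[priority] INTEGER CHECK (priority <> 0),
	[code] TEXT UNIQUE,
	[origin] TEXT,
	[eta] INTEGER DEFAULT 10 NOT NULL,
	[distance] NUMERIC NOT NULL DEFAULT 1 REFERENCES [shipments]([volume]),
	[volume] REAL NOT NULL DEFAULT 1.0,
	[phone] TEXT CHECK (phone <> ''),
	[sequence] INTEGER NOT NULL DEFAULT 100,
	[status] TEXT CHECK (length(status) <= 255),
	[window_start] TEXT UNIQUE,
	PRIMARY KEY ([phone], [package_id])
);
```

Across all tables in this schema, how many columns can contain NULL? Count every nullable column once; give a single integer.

21

manifests: 2 nullable (manifest_id, distance — PK (name, plate) and explicit NOT NULL columns excluded).
stops: 5 nullable (origin, lon, eta, stop_id, weight — PK (name) and explicit NOT NULL columns excluded).
vehicles: 5 nullable (distance, name, phone, address, lon — PK (license, window_end, code) and explicit NOT NULL columns excluded).
shipments: 4 nullable (capacity, sequence, address, status — PK (shipment_id) and explicit NOT NULL columns excluded).
packages: 5 nullable (priority, code, origin, status, window_start — PK (phone, package_id) and explicit NOT NULL columns excluded).
Total: 2 + 5 + 5 + 4 + 5 = 21.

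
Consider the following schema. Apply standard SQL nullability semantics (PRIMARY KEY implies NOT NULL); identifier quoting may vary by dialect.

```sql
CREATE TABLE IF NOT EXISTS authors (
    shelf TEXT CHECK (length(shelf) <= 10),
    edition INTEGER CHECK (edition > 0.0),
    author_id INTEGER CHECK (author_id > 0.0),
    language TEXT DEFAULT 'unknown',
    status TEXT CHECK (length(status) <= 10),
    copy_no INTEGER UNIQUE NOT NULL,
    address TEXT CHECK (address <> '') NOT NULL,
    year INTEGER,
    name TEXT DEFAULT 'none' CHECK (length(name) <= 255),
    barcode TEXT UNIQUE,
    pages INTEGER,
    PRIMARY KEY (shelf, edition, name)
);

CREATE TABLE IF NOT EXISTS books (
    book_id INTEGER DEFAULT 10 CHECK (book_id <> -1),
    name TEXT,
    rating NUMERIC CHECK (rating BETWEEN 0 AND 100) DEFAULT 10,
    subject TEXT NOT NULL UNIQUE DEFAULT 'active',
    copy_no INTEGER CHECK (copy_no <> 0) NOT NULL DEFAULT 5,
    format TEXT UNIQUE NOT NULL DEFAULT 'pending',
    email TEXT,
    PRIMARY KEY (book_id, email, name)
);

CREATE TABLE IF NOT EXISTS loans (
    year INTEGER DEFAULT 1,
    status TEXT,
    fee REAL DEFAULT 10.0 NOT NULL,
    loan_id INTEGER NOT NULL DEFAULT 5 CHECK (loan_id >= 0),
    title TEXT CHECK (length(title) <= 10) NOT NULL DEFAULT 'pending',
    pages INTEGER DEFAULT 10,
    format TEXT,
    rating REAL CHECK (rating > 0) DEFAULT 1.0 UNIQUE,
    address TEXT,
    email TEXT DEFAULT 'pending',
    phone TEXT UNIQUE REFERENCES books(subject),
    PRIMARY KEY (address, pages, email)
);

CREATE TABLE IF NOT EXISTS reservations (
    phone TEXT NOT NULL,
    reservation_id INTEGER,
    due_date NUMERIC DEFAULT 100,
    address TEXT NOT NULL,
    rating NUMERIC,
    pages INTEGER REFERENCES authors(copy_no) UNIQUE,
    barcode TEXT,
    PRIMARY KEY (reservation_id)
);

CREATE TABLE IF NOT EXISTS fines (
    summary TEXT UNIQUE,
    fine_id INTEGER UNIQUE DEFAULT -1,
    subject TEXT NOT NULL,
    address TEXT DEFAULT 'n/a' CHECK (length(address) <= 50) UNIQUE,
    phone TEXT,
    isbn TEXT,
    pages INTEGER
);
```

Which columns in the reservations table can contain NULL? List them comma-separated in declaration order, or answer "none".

- phone: declared NOT NULL → not nullable.
- reservation_id: part of the PRIMARY KEY, which implies NOT NULL → not nullable.
- due_date: DEFAULT only fills an omitted column; an explicit NULL is still allowed → nullable.
- address: declared NOT NULL → not nullable.
- rating: no NOT NULL constraint applies → nullable.
- pages: a foreign key column may be NULL unless separately constrained → nullable.
- barcode: no NOT NULL constraint applies → nullable.

due_date, rating, pages, barcode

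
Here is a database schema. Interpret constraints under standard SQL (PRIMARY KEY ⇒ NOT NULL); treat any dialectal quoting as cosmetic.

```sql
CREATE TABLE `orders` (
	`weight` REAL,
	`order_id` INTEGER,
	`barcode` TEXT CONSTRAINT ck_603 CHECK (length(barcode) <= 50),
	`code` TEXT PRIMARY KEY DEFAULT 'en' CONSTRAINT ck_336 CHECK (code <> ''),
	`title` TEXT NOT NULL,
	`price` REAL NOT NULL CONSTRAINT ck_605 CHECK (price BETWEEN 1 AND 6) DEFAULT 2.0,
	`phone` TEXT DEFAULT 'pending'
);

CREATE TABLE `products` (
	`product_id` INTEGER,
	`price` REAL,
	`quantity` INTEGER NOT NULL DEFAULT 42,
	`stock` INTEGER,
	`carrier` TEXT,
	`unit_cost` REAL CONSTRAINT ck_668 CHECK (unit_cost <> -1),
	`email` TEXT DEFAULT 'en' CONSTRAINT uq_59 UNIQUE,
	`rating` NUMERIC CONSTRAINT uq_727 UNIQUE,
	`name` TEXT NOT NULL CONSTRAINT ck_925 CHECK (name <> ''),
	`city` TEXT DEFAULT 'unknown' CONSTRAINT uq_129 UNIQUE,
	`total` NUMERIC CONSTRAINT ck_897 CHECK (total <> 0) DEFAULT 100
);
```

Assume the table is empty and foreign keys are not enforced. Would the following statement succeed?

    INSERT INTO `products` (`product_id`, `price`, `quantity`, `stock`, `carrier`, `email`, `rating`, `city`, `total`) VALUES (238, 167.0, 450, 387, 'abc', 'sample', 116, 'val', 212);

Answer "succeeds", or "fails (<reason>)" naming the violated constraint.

name is omitted from the column list and has no DEFAULT, so it would receive NULL.
But name is declared NOT NULL.

fails (NOT NULL on name)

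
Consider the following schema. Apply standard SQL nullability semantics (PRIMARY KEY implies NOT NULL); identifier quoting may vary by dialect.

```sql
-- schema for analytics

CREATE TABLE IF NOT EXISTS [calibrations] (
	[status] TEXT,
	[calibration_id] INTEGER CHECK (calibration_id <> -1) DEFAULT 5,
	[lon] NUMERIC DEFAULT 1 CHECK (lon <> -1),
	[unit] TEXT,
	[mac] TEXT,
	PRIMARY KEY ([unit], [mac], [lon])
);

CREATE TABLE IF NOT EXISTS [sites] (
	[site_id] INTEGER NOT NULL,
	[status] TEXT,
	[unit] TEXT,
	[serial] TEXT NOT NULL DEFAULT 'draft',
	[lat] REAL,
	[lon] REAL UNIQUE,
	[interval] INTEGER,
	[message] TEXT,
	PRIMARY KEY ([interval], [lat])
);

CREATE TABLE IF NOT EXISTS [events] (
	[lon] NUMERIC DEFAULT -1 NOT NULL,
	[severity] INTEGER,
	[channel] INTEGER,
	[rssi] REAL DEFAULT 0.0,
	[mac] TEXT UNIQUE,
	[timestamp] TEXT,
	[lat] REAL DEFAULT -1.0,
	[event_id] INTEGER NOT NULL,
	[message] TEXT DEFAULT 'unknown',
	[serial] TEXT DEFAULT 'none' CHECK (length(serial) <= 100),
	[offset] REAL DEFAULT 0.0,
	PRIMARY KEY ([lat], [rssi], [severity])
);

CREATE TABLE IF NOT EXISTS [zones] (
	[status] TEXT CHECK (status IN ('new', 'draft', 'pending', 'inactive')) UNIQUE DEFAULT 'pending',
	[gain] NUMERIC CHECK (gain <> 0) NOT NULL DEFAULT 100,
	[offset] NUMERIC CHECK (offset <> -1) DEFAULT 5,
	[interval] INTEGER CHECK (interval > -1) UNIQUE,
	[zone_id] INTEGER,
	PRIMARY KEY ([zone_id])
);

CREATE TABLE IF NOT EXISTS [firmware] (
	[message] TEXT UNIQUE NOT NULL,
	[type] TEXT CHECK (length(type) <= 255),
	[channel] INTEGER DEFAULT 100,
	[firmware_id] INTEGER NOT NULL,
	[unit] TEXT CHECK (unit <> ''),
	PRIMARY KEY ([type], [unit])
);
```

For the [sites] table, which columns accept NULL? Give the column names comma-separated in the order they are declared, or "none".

- site_id: declared NOT NULL → not nullable.
- status: no NOT NULL constraint applies → nullable.
- unit: no NOT NULL constraint applies → nullable.
- serial: declared NOT NULL → not nullable.
- lat: part of the PRIMARY KEY, which implies NOT NULL → not nullable.
- lon: UNIQUE does not imply NOT NULL → nullable.
- interval: part of the PRIMARY KEY, which implies NOT NULL → not nullable.
- message: no NOT NULL constraint applies → nullable.

status, unit, lon, message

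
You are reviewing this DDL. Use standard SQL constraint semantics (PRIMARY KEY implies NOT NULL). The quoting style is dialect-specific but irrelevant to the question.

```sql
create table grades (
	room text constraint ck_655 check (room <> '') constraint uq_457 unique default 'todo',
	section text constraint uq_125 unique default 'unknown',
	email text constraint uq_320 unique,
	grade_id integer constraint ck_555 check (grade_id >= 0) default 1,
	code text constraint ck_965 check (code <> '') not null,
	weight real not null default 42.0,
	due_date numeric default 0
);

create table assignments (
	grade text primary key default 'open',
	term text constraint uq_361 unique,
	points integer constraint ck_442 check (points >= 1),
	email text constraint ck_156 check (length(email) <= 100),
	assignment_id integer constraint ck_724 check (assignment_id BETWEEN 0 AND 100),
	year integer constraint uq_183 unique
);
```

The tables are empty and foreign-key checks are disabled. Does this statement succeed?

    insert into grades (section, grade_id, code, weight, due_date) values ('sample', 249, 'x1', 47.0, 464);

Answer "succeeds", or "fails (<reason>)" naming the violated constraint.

NOT NULL columns: code is supplied; weight is supplied.
CHECK constraints: 249 satisfies (grade_id >= 0); 'x1' satisfies (code <> '').
No constraint is violated.

succeeds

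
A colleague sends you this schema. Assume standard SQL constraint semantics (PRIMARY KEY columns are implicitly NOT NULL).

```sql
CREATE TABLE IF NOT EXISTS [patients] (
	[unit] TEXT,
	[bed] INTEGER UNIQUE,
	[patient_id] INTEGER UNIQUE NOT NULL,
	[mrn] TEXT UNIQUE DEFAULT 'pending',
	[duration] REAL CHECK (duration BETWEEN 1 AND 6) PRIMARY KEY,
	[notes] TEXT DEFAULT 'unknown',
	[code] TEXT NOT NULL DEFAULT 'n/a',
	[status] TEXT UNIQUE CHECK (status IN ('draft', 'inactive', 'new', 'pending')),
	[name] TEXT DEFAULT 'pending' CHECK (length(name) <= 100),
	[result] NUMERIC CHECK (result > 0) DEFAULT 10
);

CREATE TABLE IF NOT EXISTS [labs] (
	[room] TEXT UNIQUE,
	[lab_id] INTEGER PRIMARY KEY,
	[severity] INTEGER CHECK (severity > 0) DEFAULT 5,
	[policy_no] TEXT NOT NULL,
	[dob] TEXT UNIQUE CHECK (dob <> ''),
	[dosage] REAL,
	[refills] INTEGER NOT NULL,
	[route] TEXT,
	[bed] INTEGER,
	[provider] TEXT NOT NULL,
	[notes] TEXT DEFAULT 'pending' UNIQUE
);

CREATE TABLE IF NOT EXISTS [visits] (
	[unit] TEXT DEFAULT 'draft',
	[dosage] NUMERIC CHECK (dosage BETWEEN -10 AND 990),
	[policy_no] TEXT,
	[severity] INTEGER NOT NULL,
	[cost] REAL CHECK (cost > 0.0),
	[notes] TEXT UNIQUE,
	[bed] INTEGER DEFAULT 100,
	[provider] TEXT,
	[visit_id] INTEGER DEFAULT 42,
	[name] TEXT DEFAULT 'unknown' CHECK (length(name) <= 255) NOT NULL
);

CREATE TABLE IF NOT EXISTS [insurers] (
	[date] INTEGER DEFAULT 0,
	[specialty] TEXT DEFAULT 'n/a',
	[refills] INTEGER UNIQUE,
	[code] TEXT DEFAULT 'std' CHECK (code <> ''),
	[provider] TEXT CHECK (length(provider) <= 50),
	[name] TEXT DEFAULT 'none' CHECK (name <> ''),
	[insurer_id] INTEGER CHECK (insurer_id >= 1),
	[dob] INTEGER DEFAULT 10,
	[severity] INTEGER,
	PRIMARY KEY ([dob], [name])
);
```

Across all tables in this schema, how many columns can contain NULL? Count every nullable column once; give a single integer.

29

patients: 7 nullable (unit, bed, mrn, notes, status, name, result — PK (duration) and explicit NOT NULL columns excluded).
labs: 7 nullable (room, severity, dob, dosage, route, bed, notes — PK (lab_id) and explicit NOT NULL columns excluded).
visits: 8 nullable (unit, dosage, policy_no, cost, notes, bed, provider, visit_id — PK none and explicit NOT NULL columns excluded).
insurers: 7 nullable (date, specialty, refills, code, provider, insurer_id, severity — PK (dob, name) and explicit NOT NULL columns excluded).
Total: 7 + 7 + 8 + 7 = 29.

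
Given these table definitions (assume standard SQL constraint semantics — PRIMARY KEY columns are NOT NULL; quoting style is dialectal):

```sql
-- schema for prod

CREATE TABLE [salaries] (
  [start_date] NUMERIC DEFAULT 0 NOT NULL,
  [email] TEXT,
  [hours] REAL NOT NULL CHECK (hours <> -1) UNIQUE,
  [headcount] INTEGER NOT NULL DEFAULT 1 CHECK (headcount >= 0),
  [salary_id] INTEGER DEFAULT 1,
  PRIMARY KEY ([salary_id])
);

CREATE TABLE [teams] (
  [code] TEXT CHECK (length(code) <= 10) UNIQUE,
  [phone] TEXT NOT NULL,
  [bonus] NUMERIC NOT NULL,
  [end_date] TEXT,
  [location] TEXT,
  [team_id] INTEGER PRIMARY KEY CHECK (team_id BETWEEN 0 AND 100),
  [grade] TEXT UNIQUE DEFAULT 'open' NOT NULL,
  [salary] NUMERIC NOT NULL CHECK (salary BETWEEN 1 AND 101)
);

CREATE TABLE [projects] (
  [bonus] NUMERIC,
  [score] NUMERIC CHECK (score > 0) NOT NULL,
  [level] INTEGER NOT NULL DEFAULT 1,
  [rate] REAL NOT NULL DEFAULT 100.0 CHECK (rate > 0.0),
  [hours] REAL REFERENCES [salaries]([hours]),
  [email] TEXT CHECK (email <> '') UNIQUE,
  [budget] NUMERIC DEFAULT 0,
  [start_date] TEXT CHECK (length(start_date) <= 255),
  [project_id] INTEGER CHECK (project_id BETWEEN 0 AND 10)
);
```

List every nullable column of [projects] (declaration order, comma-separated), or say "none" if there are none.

bonus, hours, email, budget, start_date, project_id

- bonus: no NOT NULL constraint applies → nullable.
- score: declared NOT NULL → not nullable.
- level: declared NOT NULL → not nullable.
- rate: declared NOT NULL → not nullable.
- hours: a foreign key column may be NULL unless separately constrained → nullable.
- email: CHECK does not forbid NULL (a CHECK constraint passes when its expression is NULL) → nullable.
- budget: DEFAULT only fills an omitted column; an explicit NULL is still allowed → nullable.
- start_date: CHECK does not forbid NULL (a CHECK constraint passes when its expression is NULL) → nullable.
- project_id: CHECK does not forbid NULL (a CHECK constraint passes when its expression is NULL) → nullable.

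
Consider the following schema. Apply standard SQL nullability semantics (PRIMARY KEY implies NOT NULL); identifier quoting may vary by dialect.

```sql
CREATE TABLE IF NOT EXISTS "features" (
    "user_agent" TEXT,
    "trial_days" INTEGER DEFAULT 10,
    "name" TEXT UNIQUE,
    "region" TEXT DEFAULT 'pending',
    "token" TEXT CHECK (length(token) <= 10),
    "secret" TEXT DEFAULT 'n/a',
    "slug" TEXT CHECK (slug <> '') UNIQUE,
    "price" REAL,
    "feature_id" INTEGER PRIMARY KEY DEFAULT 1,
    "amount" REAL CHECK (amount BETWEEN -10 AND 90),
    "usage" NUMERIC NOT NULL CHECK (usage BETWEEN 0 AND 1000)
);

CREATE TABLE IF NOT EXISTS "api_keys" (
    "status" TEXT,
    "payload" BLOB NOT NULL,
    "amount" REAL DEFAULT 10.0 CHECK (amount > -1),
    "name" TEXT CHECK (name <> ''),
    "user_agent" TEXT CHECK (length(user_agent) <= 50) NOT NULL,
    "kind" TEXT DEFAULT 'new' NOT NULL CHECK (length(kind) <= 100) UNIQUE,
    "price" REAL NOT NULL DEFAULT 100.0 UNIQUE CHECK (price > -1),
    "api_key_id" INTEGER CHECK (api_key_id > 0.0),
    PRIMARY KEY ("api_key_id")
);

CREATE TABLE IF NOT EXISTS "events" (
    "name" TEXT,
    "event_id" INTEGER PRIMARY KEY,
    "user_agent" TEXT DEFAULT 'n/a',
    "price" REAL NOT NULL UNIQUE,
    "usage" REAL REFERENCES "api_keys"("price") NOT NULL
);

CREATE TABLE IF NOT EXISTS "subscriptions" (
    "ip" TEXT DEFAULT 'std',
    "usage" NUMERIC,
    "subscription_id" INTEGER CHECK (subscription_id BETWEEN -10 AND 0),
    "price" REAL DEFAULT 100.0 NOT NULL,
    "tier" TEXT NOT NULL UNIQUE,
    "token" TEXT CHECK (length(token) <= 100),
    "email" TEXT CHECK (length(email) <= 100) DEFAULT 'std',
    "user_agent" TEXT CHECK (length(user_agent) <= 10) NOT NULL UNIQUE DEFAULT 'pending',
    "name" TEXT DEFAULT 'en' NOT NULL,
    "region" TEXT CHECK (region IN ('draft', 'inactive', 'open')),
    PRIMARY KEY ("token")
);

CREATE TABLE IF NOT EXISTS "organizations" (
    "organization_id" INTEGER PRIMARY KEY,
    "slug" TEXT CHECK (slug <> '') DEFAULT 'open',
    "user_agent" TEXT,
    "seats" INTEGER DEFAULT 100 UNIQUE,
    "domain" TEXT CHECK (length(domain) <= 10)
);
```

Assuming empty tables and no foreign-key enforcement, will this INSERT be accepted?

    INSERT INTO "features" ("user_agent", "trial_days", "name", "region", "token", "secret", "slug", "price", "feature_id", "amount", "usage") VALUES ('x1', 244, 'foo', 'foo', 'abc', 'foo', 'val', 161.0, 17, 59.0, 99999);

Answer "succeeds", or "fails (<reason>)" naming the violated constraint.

The value 99999 for usage violates CHECK (usage BETWEEN 0 AND 1000).

fails (CHECK on usage)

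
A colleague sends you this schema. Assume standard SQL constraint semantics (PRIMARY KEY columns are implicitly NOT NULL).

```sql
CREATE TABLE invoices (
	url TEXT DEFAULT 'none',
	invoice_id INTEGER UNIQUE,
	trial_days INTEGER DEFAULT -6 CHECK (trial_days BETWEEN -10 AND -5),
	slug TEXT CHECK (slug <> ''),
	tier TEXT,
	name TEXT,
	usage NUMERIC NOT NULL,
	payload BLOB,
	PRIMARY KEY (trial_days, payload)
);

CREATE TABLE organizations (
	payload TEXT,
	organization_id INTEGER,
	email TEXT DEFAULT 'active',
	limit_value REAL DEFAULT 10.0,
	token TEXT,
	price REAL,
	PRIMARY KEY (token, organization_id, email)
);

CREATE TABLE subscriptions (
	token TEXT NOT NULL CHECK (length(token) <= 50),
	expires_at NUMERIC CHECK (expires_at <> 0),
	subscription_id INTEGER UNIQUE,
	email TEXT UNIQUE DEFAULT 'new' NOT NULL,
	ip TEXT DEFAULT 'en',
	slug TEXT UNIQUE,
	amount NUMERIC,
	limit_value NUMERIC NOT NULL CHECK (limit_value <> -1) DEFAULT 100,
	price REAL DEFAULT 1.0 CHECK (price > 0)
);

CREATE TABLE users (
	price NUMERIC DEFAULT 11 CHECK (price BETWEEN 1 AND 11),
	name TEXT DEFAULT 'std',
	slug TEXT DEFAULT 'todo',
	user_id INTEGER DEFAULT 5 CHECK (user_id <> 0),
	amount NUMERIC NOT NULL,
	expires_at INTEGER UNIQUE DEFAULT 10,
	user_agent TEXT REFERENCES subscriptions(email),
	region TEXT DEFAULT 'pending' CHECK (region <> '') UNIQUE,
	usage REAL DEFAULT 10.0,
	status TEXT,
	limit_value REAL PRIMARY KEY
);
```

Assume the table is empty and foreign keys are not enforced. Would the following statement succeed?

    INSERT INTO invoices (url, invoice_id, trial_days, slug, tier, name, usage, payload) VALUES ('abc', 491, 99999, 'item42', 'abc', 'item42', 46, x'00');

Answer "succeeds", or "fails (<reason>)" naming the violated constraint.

fails (CHECK on trial_days)

The value 99999 for trial_days violates CHECK (trial_days BETWEEN -10 AND -5).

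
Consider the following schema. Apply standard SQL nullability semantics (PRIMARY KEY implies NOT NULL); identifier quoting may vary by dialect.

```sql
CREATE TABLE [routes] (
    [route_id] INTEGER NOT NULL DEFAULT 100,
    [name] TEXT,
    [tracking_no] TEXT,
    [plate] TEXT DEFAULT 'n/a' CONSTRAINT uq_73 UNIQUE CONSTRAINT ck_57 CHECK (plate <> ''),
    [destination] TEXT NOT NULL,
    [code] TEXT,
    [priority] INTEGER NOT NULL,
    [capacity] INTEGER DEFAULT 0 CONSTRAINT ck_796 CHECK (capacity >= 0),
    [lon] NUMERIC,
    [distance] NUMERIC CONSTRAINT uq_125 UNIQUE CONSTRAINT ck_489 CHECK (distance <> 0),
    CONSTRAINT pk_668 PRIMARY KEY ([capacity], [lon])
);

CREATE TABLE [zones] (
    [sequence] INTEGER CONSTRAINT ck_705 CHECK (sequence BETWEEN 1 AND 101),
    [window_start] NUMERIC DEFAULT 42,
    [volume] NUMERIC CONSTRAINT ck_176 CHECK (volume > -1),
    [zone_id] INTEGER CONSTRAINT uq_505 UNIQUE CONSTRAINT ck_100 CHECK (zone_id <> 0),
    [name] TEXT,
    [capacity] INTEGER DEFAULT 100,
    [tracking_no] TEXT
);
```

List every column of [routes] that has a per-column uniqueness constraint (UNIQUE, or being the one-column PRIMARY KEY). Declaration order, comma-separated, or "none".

plate, distance

- route_id: no UNIQUE or single-column PK constraint.
- name: no UNIQUE or single-column PK constraint.
- tracking_no: no UNIQUE or single-column PK constraint.
- plate: declared UNIQUE → unique.
- destination: no UNIQUE or single-column PK constraint.
- code: no UNIQUE or single-column PK constraint.
- priority: no UNIQUE or single-column PK constraint.
- capacity: part of a composite PRIMARY KEY — only the tuple is unique, not this column on its own.
- lon: part of a composite PRIMARY KEY — only the tuple is unique, not this column on its own.
- distance: declared UNIQUE → unique.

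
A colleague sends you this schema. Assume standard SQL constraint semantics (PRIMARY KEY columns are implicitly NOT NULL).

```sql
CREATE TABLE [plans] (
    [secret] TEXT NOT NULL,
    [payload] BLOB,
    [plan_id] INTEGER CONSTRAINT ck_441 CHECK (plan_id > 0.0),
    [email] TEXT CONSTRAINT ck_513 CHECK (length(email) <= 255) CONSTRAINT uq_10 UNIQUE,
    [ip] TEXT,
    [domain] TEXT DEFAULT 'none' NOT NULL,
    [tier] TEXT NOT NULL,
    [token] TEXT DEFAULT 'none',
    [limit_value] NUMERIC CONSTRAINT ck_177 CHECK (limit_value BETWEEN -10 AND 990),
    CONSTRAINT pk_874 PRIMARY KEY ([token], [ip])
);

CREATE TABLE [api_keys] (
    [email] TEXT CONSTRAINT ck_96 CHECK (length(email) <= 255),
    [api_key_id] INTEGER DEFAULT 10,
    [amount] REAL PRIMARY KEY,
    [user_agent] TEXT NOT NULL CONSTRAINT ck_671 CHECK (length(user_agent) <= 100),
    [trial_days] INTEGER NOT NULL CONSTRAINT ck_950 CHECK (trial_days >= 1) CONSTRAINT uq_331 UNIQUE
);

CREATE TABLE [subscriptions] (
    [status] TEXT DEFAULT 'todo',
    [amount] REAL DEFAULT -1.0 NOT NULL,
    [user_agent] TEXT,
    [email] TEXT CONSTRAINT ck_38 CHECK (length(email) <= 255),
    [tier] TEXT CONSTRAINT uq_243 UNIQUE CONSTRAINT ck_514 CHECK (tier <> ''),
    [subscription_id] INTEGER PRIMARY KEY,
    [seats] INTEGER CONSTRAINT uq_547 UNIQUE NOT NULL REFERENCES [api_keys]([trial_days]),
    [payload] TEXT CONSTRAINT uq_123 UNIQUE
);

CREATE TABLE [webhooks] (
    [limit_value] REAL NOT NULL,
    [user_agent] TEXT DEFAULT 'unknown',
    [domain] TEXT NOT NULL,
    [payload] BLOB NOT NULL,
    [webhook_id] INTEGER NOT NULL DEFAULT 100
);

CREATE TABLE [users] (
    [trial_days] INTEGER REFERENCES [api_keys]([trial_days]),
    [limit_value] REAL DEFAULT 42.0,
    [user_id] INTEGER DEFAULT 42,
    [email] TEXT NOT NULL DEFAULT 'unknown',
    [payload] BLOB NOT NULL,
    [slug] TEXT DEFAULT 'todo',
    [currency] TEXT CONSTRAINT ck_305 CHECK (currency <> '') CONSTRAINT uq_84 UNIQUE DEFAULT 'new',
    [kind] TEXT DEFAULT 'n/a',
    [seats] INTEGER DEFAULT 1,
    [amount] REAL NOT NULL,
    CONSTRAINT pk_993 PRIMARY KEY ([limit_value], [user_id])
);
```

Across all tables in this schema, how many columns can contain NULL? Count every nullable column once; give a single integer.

plans: 4 nullable (payload, plan_id, email, limit_value — PK (token, ip) and explicit NOT NULL columns excluded).
api_keys: 2 nullable (email, api_key_id — PK (amount) and explicit NOT NULL columns excluded).
subscriptions: 5 nullable (status, user_agent, email, tier, payload — PK (subscription_id) and explicit NOT NULL columns excluded).
webhooks: 1 nullable (user_agent — PK none and explicit NOT NULL columns excluded).
users: 5 nullable (trial_days, slug, currency, kind, seats — PK (limit_value, user_id) and explicit NOT NULL columns excluded).
Total: 4 + 2 + 5 + 1 + 5 = 17.

17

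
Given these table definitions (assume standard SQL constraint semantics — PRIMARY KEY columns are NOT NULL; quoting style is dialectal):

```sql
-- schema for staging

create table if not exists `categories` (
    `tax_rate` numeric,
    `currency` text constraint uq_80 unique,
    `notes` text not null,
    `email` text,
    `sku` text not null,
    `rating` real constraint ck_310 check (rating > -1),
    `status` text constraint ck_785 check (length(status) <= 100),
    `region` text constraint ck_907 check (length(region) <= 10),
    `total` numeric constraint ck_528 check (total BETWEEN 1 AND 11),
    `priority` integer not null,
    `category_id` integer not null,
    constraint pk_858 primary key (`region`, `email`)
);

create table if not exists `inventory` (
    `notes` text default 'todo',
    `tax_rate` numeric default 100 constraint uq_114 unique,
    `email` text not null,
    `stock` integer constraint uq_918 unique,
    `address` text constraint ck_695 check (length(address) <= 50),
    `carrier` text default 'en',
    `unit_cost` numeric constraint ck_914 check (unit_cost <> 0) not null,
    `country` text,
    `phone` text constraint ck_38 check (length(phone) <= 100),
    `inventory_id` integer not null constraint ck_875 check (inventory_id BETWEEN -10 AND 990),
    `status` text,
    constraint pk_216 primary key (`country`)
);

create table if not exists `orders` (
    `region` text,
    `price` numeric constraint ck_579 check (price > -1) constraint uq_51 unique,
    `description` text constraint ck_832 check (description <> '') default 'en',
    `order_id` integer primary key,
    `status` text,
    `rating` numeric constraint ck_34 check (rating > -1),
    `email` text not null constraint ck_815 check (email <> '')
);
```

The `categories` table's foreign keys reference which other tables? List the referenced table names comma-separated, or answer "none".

none

No column in categories has a REFERENCES clause.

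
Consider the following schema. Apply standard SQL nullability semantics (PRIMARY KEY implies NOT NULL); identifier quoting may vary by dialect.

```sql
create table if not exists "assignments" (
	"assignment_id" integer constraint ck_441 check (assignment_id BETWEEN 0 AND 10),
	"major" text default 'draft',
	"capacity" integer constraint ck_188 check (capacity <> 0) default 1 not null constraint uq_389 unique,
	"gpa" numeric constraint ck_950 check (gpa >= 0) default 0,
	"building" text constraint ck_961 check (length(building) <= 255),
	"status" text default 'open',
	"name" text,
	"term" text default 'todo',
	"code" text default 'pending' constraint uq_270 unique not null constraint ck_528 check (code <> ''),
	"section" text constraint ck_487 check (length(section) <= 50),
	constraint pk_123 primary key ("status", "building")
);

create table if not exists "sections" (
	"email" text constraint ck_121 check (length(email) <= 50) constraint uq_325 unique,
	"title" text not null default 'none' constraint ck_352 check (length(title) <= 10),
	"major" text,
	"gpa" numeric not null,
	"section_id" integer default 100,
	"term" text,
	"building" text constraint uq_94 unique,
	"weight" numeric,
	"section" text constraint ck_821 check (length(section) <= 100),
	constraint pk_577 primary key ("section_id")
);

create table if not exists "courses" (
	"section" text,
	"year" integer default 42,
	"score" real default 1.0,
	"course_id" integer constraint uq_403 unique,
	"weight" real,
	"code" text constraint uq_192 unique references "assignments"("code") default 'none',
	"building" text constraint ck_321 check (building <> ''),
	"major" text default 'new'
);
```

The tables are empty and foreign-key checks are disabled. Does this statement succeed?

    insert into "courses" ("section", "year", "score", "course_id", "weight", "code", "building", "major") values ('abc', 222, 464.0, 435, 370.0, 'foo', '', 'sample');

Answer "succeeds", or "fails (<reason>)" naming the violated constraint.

The value '' for building violates CHECK (building <> '').

fails (CHECK on building)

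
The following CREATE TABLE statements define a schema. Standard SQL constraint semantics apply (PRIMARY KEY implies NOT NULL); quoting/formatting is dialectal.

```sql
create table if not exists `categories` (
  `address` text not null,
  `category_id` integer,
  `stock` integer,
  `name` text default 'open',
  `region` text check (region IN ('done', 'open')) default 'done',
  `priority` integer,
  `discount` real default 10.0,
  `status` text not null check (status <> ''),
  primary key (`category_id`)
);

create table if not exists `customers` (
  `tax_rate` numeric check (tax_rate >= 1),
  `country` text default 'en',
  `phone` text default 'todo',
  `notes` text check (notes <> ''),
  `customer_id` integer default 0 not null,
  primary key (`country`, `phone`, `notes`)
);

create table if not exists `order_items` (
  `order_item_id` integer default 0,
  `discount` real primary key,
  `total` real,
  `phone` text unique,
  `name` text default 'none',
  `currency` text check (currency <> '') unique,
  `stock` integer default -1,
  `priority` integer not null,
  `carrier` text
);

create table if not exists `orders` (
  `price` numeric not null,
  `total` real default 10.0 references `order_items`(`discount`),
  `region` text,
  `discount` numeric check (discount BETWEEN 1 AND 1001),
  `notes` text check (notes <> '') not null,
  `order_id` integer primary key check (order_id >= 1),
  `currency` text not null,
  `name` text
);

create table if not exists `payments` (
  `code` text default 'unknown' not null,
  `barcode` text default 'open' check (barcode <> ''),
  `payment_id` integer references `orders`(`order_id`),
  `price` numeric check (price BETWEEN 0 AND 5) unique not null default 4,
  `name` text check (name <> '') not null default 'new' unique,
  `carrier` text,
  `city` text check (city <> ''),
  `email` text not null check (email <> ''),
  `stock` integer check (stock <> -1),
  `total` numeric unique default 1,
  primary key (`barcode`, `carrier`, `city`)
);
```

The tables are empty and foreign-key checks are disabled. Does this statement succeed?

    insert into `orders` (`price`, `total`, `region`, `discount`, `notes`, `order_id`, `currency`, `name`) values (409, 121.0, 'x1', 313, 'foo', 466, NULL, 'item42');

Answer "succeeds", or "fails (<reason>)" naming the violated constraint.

currency is explicitly set to NULL, but currency is declared NOT NULL.

fails (NOT NULL on currency)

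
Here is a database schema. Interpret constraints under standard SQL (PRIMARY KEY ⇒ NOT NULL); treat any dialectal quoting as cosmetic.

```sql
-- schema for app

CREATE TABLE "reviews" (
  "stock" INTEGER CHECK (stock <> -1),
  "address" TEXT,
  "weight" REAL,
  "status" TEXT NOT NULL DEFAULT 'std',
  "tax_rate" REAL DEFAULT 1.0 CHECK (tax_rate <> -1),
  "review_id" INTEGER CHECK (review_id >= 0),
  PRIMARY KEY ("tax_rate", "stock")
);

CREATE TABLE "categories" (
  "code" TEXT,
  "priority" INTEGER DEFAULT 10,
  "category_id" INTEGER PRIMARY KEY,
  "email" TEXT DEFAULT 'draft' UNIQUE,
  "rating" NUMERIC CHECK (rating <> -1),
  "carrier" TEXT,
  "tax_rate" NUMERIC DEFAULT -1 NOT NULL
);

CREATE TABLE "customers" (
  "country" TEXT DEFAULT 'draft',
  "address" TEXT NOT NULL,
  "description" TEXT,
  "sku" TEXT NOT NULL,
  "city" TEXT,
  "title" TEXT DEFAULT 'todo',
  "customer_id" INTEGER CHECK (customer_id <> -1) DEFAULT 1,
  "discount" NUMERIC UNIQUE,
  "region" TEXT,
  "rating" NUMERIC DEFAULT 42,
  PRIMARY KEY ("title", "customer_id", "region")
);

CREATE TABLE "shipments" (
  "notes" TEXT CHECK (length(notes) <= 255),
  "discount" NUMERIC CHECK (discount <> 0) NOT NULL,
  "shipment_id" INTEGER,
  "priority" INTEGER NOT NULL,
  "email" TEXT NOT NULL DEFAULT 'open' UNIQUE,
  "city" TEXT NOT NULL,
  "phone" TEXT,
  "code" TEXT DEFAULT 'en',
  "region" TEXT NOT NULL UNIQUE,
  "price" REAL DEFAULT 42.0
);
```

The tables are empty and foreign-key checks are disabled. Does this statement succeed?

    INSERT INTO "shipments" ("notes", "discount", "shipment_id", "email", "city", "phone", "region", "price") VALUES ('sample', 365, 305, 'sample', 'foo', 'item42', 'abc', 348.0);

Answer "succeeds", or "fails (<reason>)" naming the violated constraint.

priority is omitted from the column list and has no DEFAULT, so it would receive NULL.
But priority is declared NOT NULL.

fails (NOT NULL on priority)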